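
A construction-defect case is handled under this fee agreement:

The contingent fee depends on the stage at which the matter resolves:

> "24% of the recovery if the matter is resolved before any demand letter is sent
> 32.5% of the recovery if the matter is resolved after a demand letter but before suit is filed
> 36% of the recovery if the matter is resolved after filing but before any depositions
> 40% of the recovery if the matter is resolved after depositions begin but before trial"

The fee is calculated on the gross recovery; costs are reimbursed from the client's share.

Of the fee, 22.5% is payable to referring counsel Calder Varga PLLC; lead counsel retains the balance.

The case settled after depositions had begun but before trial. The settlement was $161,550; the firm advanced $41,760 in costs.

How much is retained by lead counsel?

Fee base is the gross recovery, $161,550; costs are reimbursed separately.
The matter settled after depositions had begun but before trial, so the 40% rate applies.
$161,550 × 40% = $64,620.00
Referral share: 22.5% of $64,620.00 = $14,539.50; lead counsel retains $64,620.00 − $14,539.50 = $50,080.50.

$50,080.50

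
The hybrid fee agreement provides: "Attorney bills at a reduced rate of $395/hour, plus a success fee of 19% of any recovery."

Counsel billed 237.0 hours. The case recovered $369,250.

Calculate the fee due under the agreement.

Hourly: 237.0 × $395 = $93,615.00
Success fee: 19% of $369,250 = $70,157.50
Total: $93,615.00 + $70,157.50 = $163,772.50

$163,772.50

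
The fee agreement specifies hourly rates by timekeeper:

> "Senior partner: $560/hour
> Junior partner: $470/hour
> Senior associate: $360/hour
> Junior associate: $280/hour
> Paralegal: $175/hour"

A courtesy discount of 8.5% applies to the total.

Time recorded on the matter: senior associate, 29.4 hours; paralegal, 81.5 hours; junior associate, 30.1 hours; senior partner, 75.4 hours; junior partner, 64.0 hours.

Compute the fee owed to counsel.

Senior partner: 75.4 × $560 = $42,224.00
Junior partner: 64.0 × $470 = $30,080.00
Senior associate: 29.4 × $360 = $10,584.00
Junior associate: 30.1 × $280 = $8,428.00
Paralegal: 81.5 × $175 = $14,262.50
Subtotal: $105,578.50
Less 8.5% discount: −$8,974.17
Total: $105,578.50 − $8,974.17 = $96,604.33

$96,604.33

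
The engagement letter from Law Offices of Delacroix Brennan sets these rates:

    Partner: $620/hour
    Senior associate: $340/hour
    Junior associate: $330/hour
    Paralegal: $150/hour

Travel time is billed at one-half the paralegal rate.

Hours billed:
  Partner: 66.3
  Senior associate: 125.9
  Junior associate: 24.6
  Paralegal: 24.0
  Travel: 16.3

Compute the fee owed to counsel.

Partner: 66.3 × $620 = $41,106.00
Senior associate: 125.9 × $340 = $42,806.00
Junior associate: 24.6 × $330 = $8,118.00
Paralegal: 24.0 × $150 = $3,600.00
Subtotal: $41,106.00 + $42,806.00 + $8,118.00 + $3,600.00 = $95,630.00
Travel: 16.3 × ($150 ÷ 2) = 16.3 × $75.00 = $1,222.50
Total: $95,630.00 + $1,222.50 = $96,852.50

$96,852.50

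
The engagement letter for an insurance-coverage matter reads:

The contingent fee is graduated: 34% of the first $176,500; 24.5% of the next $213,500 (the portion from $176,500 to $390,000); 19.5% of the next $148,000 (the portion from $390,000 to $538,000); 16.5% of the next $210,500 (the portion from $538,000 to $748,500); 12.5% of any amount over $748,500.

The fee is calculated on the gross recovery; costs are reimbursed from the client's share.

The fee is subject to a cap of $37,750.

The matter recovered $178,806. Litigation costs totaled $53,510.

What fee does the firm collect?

$37,750.00

Fee base is the gross recovery, $178,806; costs are reimbursed separately.
First $176,500 at 34% = $60,010.00
Remaining $2,306 at 24.5% = $564.97
Fee: $60,010.00 + $564.97 = $60,574.97
$60,574.97 exceeds the $37,750 cap, so the fee is capped at $37,750.00.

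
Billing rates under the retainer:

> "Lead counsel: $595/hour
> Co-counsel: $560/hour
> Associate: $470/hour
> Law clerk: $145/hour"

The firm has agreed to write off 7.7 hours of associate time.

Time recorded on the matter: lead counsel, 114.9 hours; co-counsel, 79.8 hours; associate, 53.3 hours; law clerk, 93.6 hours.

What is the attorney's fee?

$148,057.50

Lead counsel: 114.9 × $595 = $68,365.50
Co-counsel: 79.8 × $560 = $44,688.00
Associate: 53.3 × $470 = $25,051.00
Law clerk: 93.6 × $145 = $13,572.00
Subtotal: $151,676.50
Write-off: 7.7 × $470 = $3,619.00
Total: $151,676.50 − $3,619.00 = $148,057.50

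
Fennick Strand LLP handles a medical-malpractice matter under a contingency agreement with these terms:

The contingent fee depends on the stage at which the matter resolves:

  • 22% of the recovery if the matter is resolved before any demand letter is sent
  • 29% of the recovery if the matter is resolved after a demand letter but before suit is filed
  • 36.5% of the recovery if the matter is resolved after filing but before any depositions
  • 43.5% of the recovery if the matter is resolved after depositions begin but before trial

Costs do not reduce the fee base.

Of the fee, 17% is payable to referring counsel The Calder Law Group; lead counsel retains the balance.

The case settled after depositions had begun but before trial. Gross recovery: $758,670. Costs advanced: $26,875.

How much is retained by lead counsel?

Fee base is the gross recovery, $758,670; costs are reimbursed separately.
The matter settled after depositions had begun but before trial, so the 43.5% rate applies.
$758,670 × 43.5% = $330,021.45
Referral share: 17% of $330,021.45 = $56,103.65; lead counsel retains $330,021.45 − $56,103.65 = $273,917.80.

$273,917.80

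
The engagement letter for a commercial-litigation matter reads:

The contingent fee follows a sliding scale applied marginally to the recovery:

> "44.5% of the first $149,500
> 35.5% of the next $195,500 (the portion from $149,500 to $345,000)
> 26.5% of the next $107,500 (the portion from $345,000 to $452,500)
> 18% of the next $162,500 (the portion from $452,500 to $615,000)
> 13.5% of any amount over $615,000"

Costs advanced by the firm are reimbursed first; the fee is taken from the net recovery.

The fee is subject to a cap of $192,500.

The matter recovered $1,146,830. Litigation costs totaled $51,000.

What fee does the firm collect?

Fee base (net of costs): $1,146,830 − $51,000 = $1,095,830
First $149,500 at 44.5% = $66,527.50
Next $195,500 at 35.5% = $69,402.50
Next $107,500 at 26.5% = $28,487.50
Next $162,500 at 18% = $29,250.00
Remaining $480,830 at 13.5% = $64,912.05
Fee: $66,527.50 + $69,402.50 + $28,487.50 + $29,250.00 + $64,912.05 = $258,579.55
$258,579.55 exceeds the $192,500 cap, so the fee is capped at $192,500.00.

$192,500.00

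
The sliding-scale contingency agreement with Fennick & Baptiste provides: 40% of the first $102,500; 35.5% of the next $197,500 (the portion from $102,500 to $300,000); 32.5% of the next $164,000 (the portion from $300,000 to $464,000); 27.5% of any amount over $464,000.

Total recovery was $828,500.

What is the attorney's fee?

$264,650.00

First $102,500 at 40% = $41,000.00
Next $197,500 at 35.5% = $70,112.50
Next $164,000 at 32.5% = $53,300.00
Remaining $364,500 at 27.5% = $100,237.50
Fee: $41,000.00 + $70,112.50 + $53,300.00 + $100,237.50 = $264,650.00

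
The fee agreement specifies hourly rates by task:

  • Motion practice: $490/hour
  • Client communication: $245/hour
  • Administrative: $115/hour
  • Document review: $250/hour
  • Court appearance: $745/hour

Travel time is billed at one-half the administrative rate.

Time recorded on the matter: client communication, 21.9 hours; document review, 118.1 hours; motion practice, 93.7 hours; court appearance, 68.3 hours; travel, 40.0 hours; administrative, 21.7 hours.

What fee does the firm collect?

Motion practice: 93.7 × $490 = $45,913.00
Client communication: 21.9 × $245 = $5,365.50
Administrative: 21.7 × $115 = $2,495.50
Document review: 118.1 × $250 = $29,525.00
Court appearance: 68.3 × $745 = $50,883.50
Subtotal: $45,913.00 + $5,365.50 + $2,495.50 + $29,525.00 + $50,883.50 = $134,182.50
Travel: 40.0 × ($115 ÷ 2) = 40.0 × $57.50 = $2,300.00
Total: $134,182.50 + $2,300.00 = $136,482.50

$136,482.50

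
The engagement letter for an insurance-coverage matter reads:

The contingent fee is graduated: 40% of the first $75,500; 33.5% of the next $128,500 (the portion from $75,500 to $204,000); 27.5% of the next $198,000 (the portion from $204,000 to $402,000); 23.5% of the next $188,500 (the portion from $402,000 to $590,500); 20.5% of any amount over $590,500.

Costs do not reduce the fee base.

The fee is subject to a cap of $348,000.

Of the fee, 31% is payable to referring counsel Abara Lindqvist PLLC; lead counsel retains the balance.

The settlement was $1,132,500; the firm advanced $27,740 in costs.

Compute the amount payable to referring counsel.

Fee base is the gross recovery, $1,132,500; costs are reimbursed separately.
First $75,500 at 40% = $30,200.00
Next $128,500 at 33.5% = $43,047.50
Next $198,000 at 27.5% = $54,450.00
Next $188,500 at 23.5% = $44,297.50
Remaining $542,000 at 20.5% = $111,110.00
Fee: $30,200.00 + $43,047.50 + $54,450.00 + $44,297.50 + $111,110.00 = $283,105.00
$283,105.00 is under the $348,000 cap.
Referral share: 31% of $283,105.00 = $87,762.55; lead counsel retains $283,105.00 − $87,762.55 = $195,342.45.

$87,762.55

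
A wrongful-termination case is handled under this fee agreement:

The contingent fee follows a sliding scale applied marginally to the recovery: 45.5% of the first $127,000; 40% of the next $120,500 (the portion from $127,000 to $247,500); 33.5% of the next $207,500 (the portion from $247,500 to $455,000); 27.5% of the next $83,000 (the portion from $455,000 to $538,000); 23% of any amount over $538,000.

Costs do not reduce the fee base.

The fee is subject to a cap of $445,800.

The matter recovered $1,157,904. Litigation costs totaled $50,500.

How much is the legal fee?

$340,900.42

Fee base is the gross recovery, $1,157,904; costs are reimbursed separately.
First $127,000 at 45.5% = $57,785.00
Next $120,500 at 40% = $48,200.00
Next $207,500 at 33.5% = $69,512.50
Next $83,000 at 27.5% = $22,825.00
Remaining $619,904 at 23% = $142,577.92
Fee: $57,785.00 + $48,200.00 + $69,512.50 + $22,825.00 + $142,577.92 = $340,900.42
$340,900.42 is under the $445,800 cap.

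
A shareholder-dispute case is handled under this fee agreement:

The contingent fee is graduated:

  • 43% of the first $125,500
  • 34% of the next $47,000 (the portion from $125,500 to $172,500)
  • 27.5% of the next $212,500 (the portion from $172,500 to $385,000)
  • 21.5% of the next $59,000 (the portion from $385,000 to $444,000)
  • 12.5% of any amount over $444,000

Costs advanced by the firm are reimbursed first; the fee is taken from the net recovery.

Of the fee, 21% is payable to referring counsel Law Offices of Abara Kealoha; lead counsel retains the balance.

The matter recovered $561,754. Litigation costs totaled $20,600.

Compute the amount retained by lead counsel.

$121,037.28

Fee base (net of costs): $561,754 − $20,600 = $541,154
First $125,500 at 43% = $53,965.00
Next $47,000 at 34% = $15,980.00
Next $212,500 at 27.5% = $58,437.50
Next $59,000 at 21.5% = $12,685.00
Remaining $97,154 at 12.5% = $12,144.25
Fee: $53,965.00 + $15,980.00 + $58,437.50 + $12,685.00 + $12,144.25 = $153,211.75
Referral share: 21% of $153,211.75 = $32,174.47; lead counsel retains $153,211.75 − $32,174.47 = $121,037.28.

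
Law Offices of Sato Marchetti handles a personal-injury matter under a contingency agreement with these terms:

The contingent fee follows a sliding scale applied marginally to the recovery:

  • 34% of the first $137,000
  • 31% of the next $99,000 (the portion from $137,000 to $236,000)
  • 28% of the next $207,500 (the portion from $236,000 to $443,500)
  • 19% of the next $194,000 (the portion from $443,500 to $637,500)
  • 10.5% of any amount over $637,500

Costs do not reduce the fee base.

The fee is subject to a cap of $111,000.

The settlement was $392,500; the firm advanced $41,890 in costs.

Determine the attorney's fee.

Fee base is the gross recovery, $392,500; costs are reimbursed separately.
First $137,000 at 34% = $46,580.00
Next $99,000 at 31% = $30,690.00
Remaining $156,500 at 28% = $43,820.00
Fee: $46,580.00 + $30,690.00 + $43,820.00 = $121,090.00
$121,090.00 exceeds the $111,000 cap, so the fee is capped at $111,000.00.

$111,000.00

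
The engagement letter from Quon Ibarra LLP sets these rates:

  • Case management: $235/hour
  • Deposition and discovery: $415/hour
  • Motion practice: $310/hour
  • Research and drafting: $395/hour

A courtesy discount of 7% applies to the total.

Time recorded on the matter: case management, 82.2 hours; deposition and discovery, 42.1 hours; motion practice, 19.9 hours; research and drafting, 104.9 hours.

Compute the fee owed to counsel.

Case management: 82.2 × $235 = $19,317.00
Deposition and discovery: 42.1 × $415 = $17,471.50
Motion practice: 19.9 × $310 = $6,169.00
Research and drafting: 104.9 × $395 = $41,435.50
Subtotal: $84,393.00
Less 7% discount: −$5,907.51
Total: $84,393.00 − $5,907.51 = $78,485.49

$78,485.49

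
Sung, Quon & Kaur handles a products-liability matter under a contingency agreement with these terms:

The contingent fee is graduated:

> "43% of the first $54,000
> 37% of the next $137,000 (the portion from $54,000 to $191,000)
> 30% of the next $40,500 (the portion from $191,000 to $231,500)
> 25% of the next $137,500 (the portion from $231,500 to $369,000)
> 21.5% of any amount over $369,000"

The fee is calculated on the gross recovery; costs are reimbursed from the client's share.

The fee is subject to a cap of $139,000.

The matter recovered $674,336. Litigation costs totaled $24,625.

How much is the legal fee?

Fee base is the gross recovery, $674,336; costs are reimbursed separately.
First $54,000 at 43% = $23,220.00
Next $137,000 at 37% = $50,690.00
Next $40,500 at 30% = $12,150.00
Next $137,500 at 25% = $34,375.00
Remaining $305,336 at 21.5% = $65,647.24
Fee: $23,220.00 + $50,690.00 + $12,150.00 + $34,375.00 + $65,647.24 = $186,082.24
$186,082.24 exceeds the $139,000 cap, so the fee is capped at $139,000.00.

$139,000.00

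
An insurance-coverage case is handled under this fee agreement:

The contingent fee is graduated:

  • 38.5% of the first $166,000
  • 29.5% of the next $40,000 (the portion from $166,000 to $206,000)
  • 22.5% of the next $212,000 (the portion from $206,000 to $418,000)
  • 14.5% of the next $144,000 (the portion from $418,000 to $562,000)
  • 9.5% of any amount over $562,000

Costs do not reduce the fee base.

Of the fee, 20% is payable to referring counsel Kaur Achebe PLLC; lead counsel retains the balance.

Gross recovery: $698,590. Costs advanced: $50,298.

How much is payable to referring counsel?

Fee base is the gross recovery, $698,590; costs are reimbursed separately.
First $166,000 at 38.5% = $63,910.00
Next $40,000 at 29.5% = $11,800.00
Next $212,000 at 22.5% = $47,700.00
Next $144,000 at 14.5% = $20,880.00
Remaining $136,590 at 9.5% = $12,976.05
Fee: $63,910.00 + $11,800.00 + $47,700.00 + $20,880.00 + $12,976.05 = $157,266.05
Referral share: 20% of $157,266.05 = $31,453.21; lead counsel retains $157,266.05 − $31,453.21 = $125,812.84.

$31,453.21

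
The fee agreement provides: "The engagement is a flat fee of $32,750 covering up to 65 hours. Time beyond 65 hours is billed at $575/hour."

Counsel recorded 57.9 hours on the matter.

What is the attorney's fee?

57.9 hours is within the 65-hour scope; only the flat fee applies.

$32,750.00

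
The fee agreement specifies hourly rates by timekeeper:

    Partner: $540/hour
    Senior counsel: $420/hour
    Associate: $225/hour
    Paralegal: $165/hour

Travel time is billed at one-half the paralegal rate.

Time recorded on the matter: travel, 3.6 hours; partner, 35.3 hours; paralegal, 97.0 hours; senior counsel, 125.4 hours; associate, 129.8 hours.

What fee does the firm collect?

Partner: 35.3 × $540 = $19,062.00
Senior counsel: 125.4 × $420 = $52,668.00
Associate: 129.8 × $225 = $29,205.00
Paralegal: 97.0 × $165 = $16,005.00
Subtotal: $19,062.00 + $52,668.00 + $29,205.00 + $16,005.00 = $116,940.00
Travel: 3.6 × ($165 ÷ 2) = 3.6 × $82.50 = $297.00
Total: $116,940.00 + $297.00 = $117,237.00

$117,237.00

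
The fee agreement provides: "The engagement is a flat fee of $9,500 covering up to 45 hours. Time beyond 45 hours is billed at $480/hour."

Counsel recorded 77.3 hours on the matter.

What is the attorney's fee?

Flat fee: $9,500.00
Excess hours: 77.3 − 45 = 32.3
Overrun: 32.3 × $480 = $15,504.00
Total: $9,500.00 + $15,504.00 = $25,004.00

$25,004.00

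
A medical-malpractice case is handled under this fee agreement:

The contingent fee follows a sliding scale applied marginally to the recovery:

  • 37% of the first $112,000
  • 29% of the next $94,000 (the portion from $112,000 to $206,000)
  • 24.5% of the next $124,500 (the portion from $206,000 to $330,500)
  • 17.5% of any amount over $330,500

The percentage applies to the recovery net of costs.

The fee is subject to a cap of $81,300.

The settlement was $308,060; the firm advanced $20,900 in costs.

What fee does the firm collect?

$81,300.00

Fee base (net of costs): $308,060 − $20,900 = $287,160
First $112,000 at 37% = $41,440.00
Next $94,000 at 29% = $27,260.00
Remaining $81,160 at 24.5% = $19,884.20
Fee: $41,440.00 + $27,260.00 + $19,884.20 = $88,584.20
$88,584.20 exceeds the $81,300 cap, so the fee is capped at $81,300.00.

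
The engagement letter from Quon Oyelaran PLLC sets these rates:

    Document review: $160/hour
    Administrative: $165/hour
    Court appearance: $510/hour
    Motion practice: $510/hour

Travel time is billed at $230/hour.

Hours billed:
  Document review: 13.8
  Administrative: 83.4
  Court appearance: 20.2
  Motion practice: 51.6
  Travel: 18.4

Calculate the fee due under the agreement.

Document review: 13.8 × $160 = $2,208.00
Administrative: 83.4 × $165 = $13,761.00
Court appearance: 20.2 × $510 = $10,302.00
Motion practice: 51.6 × $510 = $26,316.00
Subtotal: $2,208.00 + $13,761.00 + $10,302.00 + $26,316.00 = $52,587.00
Travel: 18.4 × $230 = $4,232.00
Total: $52,587.00 + $4,232.00 = $56,819.00

$56,819.00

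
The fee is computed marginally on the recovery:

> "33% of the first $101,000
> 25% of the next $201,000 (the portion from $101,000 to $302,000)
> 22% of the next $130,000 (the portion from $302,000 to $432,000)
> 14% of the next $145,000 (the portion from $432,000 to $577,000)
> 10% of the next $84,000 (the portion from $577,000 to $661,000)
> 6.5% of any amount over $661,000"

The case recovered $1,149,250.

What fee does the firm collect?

First $101,000 at 33% = $33,330.00
Next $201,000 at 25% = $50,250.00
Next $130,000 at 22% = $28,600.00
Next $145,000 at 14% = $20,300.00
Next $84,000 at 10% = $8,400.00
Remaining $488,250 at 6.5% = $31,736.25
Fee: $33,330.00 + $50,250.00 + $28,600.00 + $20,300.00 + $8,400.00 + $31,736.25 = $172,616.25

$172,616.25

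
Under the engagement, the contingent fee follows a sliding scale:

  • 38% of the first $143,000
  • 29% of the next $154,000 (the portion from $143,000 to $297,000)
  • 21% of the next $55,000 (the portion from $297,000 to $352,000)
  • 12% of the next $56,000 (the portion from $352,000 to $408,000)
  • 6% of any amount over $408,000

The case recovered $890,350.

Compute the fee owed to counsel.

$146,211.00

First $143,000 at 38% = $54,340.00
Next $154,000 at 29% = $44,660.00
Next $55,000 at 21% = $11,550.00
Next $56,000 at 12% = $6,720.00
Remaining $482,350 at 6% = $28,941.00
Fee: $54,340.00 + $44,660.00 + $11,550.00 + $6,720.00 + $28,941.00 = $146,211.00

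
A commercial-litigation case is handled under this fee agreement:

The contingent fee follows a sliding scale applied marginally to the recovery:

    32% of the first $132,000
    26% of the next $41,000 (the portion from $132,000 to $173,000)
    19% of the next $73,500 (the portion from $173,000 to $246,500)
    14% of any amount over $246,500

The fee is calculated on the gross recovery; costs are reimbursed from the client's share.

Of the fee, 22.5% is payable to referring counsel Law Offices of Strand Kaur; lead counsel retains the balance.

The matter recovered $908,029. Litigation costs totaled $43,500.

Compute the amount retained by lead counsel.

Fee base is the gross recovery, $908,029; costs are reimbursed separately.
First $132,000 at 32% = $42,240.00
Next $41,000 at 26% = $10,660.00
Next $73,500 at 19% = $13,965.00
Remaining $661,529 at 14% = $92,614.06
Fee: $42,240.00 + $10,660.00 + $13,965.00 + $92,614.06 = $159,479.06
Referral share: 22.5% of $159,479.06 = $35,882.79; lead counsel retains $159,479.06 − $35,882.79 = $123,596.27.

$123,596.27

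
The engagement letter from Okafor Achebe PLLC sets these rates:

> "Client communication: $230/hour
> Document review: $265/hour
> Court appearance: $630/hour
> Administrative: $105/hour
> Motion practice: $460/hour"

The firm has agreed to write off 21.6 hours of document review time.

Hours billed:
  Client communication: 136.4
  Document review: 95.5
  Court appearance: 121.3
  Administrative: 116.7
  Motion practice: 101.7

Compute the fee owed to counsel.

Client communication: 136.4 × $230 = $31,372.00
Document review: 95.5 × $265 = $25,307.50
Court appearance: 121.3 × $630 = $76,419.00
Administrative: 116.7 × $105 = $12,253.50
Motion practice: 101.7 × $460 = $46,782.00
Subtotal: $192,134.00
Write-off: 21.6 × $265 = $5,724.00
Total: $192,134.00 − $5,724.00 = $186,410.00

$186,410.00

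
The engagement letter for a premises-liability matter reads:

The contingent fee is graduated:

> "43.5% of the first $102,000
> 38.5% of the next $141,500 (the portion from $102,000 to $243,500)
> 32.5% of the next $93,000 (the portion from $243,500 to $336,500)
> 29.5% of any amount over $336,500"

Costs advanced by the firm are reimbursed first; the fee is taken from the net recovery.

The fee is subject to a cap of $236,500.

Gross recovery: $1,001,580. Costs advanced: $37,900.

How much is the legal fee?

Fee base (net of costs): $1,001,580 − $37,900 = $963,680
First $102,000 at 43.5% = $44,370.00
Next $141,500 at 38.5% = $54,477.50
Next $93,000 at 32.5% = $30,225.00
Remaining $627,180 at 29.5% = $185,018.10
Fee: $44,370.00 + $54,477.50 + $30,225.00 + $185,018.10 = $314,090.60
$314,090.60 exceeds the $236,500 cap, so the fee is capped at $236,500.00.

$236,500.00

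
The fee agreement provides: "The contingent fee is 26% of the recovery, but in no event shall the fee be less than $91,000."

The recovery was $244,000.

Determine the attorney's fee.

26% of $244,000 = $63,440.00
That is below the $91,000 minimum, so the minimum applies.

$91,000.00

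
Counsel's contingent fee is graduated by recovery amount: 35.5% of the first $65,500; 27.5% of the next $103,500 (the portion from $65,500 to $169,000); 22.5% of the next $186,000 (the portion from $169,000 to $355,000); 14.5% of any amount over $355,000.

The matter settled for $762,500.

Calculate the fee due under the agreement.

$152,652.50

First $65,500 at 35.5% = $23,252.50
Next $103,500 at 27.5% = $28,462.50
Next $186,000 at 22.5% = $41,850.00
Remaining $407,500 at 14.5% = $59,087.50
Fee: $23,252.50 + $28,462.50 + $41,850.00 + $59,087.50 = $152,652.50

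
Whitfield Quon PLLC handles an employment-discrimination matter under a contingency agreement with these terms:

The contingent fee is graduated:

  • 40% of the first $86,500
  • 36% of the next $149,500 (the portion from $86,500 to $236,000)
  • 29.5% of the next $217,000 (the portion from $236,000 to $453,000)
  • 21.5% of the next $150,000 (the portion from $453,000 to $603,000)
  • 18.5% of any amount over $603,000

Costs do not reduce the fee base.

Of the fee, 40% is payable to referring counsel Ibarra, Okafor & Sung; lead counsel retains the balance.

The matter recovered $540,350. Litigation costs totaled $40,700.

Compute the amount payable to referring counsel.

$68,486.10

Fee base is the gross recovery, $540,350; costs are reimbursed separately.
First $86,500 at 40% = $34,600.00
Next $149,500 at 36% = $53,820.00
Next $217,000 at 29.5% = $64,015.00
Remaining $87,350 at 21.5% = $18,780.25
Fee: $34,600.00 + $53,820.00 + $64,015.00 + $18,780.25 = $171,215.25
Referral share: 40% of $171,215.25 = $68,486.10; lead counsel retains $171,215.25 − $68,486.10 = $102,729.15.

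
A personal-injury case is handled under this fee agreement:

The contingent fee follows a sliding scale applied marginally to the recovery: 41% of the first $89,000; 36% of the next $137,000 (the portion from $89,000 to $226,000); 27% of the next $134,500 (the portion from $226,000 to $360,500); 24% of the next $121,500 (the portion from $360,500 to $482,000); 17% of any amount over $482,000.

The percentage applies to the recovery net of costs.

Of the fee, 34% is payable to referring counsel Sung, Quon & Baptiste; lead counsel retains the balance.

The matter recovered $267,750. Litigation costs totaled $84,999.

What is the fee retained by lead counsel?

Fee base (net of costs): $267,750 − $84,999 = $182,751
First $89,000 at 41% = $36,490.00
Remaining $93,751 at 36% = $33,750.36
Fee: $36,490.00 + $33,750.36 = $70,240.36
Referral share: 34% of $70,240.36 = $23,881.72; lead counsel retains $70,240.36 − $23,881.72 = $46,358.64.

$46,358.64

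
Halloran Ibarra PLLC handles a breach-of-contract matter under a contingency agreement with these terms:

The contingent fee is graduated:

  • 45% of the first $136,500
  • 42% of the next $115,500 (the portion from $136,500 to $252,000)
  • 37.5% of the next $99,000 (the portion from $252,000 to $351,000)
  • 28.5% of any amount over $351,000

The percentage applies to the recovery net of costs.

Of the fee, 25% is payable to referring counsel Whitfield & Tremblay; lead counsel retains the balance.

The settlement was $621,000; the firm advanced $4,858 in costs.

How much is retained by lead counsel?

Fee base (net of costs): $621,000 − $4,858 = $616,142
First $136,500 at 45% = $61,425.00
Next $115,500 at 42% = $48,510.00
Next $99,000 at 37.5% = $37,125.00
Remaining $265,142 at 28.5% = $75,565.47
Fee: $61,425.00 + $48,510.00 + $37,125.00 + $75,565.47 = $222,625.47
Referral share: 25% of $222,625.47 = $55,656.37; lead counsel retains $222,625.47 − $55,656.37 = $166,969.10.

$166,969.10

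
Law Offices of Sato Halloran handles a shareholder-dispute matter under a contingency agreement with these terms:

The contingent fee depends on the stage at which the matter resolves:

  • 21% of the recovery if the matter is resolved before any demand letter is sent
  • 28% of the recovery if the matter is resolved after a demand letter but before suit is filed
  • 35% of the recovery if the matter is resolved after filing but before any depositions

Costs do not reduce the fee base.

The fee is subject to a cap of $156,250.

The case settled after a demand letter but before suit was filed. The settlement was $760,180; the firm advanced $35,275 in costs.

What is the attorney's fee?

Fee base is the gross recovery, $760,180; costs are reimbursed separately.
The matter settled after a demand letter but before suit was filed, so the 28% rate applies.
$760,180 × 28% = $212,850.40
$212,850.40 exceeds the $156,250 cap, so the fee is capped at $156,250.00.

$156,250.00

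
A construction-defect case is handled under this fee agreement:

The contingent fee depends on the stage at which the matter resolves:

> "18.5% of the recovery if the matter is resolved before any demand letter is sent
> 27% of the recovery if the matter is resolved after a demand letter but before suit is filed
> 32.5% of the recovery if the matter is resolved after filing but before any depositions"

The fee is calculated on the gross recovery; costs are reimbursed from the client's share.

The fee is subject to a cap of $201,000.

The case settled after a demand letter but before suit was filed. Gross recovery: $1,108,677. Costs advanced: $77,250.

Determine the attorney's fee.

$201,000.00

Fee base is the gross recovery, $1,108,677; costs are reimbursed separately.
The matter settled after a demand letter but before suit was filed, so the 27% rate applies.
$1,108,677 × 27% = $299,342.79
$299,342.79 exceeds the $201,000 cap, so the fee is capped at $201,000.00.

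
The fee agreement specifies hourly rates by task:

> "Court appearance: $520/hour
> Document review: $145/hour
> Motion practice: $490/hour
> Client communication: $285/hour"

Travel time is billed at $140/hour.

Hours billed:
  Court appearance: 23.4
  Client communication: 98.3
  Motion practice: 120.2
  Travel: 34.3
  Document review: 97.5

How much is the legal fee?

$118,021.00

Court appearance: 23.4 × $520 = $12,168.00
Document review: 97.5 × $145 = $14,137.50
Motion practice: 120.2 × $490 = $58,898.00
Client communication: 98.3 × $285 = $28,015.50
Subtotal: $12,168.00 + $14,137.50 + $58,898.00 + $28,015.50 = $113,219.00
Travel: 34.3 × $140 = $4,802.00
Total: $113,219.00 + $4,802.00 = $118,021.00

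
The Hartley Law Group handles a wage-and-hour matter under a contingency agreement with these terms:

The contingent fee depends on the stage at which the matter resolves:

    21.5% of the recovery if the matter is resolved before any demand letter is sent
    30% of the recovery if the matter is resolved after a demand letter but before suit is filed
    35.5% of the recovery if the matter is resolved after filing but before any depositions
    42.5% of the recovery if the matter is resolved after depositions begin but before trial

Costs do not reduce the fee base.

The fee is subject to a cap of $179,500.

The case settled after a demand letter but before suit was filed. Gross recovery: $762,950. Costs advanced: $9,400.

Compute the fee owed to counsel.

Fee base is the gross recovery, $762,950; costs are reimbursed separately.
The matter settled after a demand letter but before suit was filed, so the 30% rate applies.
$762,950 × 30% = $228,885.00
$228,885.00 exceeds the $179,500 cap, so the fee is capped at $179,500.00.

$179,500.00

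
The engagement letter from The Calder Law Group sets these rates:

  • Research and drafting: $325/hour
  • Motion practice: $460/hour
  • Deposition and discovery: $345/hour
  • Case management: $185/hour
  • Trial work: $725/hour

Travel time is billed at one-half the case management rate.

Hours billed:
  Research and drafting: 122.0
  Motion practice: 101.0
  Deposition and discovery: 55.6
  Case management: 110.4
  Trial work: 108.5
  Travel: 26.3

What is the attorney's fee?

Research and drafting: 122.0 × $325 = $39,650.00
Motion practice: 101.0 × $460 = $46,460.00
Deposition and discovery: 55.6 × $345 = $19,182.00
Case management: 110.4 × $185 = $20,424.00
Trial work: 108.5 × $725 = $78,662.50
Subtotal: $39,650.00 + $46,460.00 + $19,182.00 + $20,424.00 + $78,662.50 = $204,378.50
Travel: 26.3 × ($185 ÷ 2) = 26.3 × $92.50 = $2,432.75
Total: $204,378.50 + $2,432.75 = $206,811.25

$206,811.25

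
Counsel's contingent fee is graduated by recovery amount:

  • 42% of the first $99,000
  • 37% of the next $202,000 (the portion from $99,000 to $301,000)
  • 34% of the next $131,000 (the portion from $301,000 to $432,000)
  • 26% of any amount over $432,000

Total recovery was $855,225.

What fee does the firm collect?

$270,898.50

First $99,000 at 42% = $41,580.00
Next $202,000 at 37% = $74,740.00
Next $131,000 at 34% = $44,540.00
Remaining $423,225 at 26% = $110,038.50
Fee: $41,580.00 + $74,740.00 + $44,540.00 + $110,038.50 = $270,898.50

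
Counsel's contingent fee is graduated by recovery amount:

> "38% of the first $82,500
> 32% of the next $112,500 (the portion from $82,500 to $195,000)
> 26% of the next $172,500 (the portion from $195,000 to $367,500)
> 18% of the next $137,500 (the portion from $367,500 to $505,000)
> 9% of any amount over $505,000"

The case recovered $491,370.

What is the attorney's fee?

First $82,500 at 38% = $31,350.00
Next $112,500 at 32% = $36,000.00
Next $172,500 at 26% = $44,850.00
Remaining $123,870 at 18% = $22,296.60
Fee: $31,350.00 + $36,000.00 + $44,850.00 + $22,296.60 = $134,496.60

$134,496.60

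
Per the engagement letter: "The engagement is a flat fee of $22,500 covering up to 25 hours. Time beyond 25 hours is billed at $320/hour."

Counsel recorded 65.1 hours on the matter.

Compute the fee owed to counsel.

Flat fee: $22,500.00
Excess hours: 65.1 − 25 = 40.1
Overrun: 40.1 × $320 = $12,832.00
Total: $22,500.00 + $12,832.00 = $35,332.00

$35,332.00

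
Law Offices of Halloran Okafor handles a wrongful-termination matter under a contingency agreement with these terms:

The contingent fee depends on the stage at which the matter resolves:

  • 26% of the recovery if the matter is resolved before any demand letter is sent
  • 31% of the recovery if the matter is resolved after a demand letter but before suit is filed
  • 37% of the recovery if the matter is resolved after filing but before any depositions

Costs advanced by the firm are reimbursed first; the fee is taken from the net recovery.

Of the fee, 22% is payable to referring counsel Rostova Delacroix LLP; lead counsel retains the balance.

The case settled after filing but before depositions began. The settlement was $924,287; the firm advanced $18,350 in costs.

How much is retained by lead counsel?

$261,453.42

Fee base (net of costs): $924,287 − $18,350 = $905,937
The matter settled after filing but before depositions began, so the 37% rate applies.
$905,937 × 37% = $335,196.69
Referral share: 22% of $335,196.69 = $73,743.27; lead counsel retains $335,196.69 − $73,743.27 = $261,453.42.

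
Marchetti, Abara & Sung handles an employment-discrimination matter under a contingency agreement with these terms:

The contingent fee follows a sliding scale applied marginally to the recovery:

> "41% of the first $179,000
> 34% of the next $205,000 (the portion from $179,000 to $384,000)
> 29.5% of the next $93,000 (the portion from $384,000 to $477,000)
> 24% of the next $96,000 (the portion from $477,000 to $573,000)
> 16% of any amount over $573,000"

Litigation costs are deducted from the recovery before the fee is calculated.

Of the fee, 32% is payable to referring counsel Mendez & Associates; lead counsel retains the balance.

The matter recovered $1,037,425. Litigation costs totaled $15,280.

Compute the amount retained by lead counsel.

$180,491.18

Fee base (net of costs): $1,037,425 − $15,280 = $1,022,145
First $179,000 at 41% = $73,390.00
Next $205,000 at 34% = $69,700.00
Next $93,000 at 29.5% = $27,435.00
Next $96,000 at 24% = $23,040.00
Remaining $449,145 at 16% = $71,863.20
Fee: $73,390.00 + $69,700.00 + $27,435.00 + $23,040.00 + $71,863.20 = $265,428.20
Referral share: 32% of $265,428.20 = $84,937.02; lead counsel retains $265,428.20 − $84,937.02 = $180,491.18.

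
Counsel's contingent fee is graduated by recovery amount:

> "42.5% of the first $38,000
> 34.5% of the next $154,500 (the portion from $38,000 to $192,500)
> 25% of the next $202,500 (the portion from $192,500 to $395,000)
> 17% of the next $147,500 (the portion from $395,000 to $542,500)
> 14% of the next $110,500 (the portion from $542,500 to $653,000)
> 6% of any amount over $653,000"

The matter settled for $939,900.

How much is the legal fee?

$177,836.50

First $38,000 at 42.5% = $16,150.00
Next $154,500 at 34.5% = $53,302.50
Next $202,500 at 25% = $50,625.00
Next $147,500 at 17% = $25,075.00
Next $110,500 at 14% = $15,470.00
Remaining $286,900 at 6% = $17,214.00
Fee: $16,150.00 + $53,302.50 + $50,625.00 + $25,075.00 + $15,470.00 + $17,214.00 = $177,836.50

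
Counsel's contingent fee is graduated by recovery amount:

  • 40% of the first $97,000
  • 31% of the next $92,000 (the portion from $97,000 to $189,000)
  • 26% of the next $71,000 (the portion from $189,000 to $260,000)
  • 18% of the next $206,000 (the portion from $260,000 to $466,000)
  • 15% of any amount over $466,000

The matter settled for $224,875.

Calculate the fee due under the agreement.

First $97,000 at 40% = $38,800.00
Next $92,000 at 31% = $28,520.00
Remaining $35,875 at 26% = $9,327.50
Fee: $38,800.00 + $28,520.00 + $9,327.50 = $76,647.50

$76,647.50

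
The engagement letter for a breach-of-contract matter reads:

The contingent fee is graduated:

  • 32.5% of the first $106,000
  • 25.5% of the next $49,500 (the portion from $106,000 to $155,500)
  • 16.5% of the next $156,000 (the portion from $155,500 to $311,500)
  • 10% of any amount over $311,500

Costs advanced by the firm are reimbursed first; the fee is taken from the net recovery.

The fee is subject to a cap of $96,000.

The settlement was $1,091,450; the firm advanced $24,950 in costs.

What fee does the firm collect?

Fee base (net of costs): $1,091,450 − $24,950 = $1,066,500
First $106,000 at 32.5% = $34,450.00
Next $49,500 at 25.5% = $12,622.50
Next $156,000 at 16.5% = $25,740.00
Remaining $755,000 at 10% = $75,500.00
Fee: $34,450.00 + $12,622.50 + $25,740.00 + $75,500.00 = $148,312.50
$148,312.50 exceeds the $96,000 cap, so the fee is capped at $96,000.00.

$96,000.00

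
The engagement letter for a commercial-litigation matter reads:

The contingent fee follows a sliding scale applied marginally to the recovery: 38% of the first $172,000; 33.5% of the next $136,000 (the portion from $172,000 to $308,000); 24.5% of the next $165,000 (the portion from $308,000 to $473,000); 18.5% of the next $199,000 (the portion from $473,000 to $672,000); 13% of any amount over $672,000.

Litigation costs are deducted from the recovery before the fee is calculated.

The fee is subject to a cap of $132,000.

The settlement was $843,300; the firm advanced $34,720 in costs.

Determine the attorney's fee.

Fee base (net of costs): $843,300 − $34,720 = $808,580
First $172,000 at 38% = $65,360.00
Next $136,000 at 33.5% = $45,560.00
Next $165,000 at 24.5% = $40,425.00
Next $199,000 at 18.5% = $36,815.00
Remaining $136,580 at 13% = $17,755.40
Fee: $65,360.00 + $45,560.00 + $40,425.00 + $36,815.00 + $17,755.40 = $205,915.40
$205,915.40 exceeds the $132,000 cap, so the fee is capped at $132,000.00.

$132,000.00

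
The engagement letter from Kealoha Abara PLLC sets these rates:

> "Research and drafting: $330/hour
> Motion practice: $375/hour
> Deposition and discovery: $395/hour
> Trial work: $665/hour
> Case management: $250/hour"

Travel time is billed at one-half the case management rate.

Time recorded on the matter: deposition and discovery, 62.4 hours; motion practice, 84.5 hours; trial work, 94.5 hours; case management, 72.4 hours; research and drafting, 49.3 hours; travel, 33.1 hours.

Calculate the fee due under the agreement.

$157,684.50

Research and drafting: 49.3 × $330 = $16,269.00
Motion practice: 84.5 × $375 = $31,687.50
Deposition and discovery: 62.4 × $395 = $24,648.00
Trial work: 94.5 × $665 = $62,842.50
Case management: 72.4 × $250 = $18,100.00
Subtotal: $16,269.00 + $31,687.50 + $24,648.00 + $62,842.50 + $18,100.00 = $153,547.00
Travel: 33.1 × ($250 ÷ 2) = 33.1 × $125.00 = $4,137.50
Total: $153,547.00 + $4,137.50 = $157,684.50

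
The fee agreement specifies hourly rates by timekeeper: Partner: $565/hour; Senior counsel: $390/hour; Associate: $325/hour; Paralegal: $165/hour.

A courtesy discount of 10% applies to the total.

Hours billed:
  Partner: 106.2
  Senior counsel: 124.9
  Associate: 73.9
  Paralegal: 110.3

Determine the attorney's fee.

Partner: 106.2 × $565 = $60,003.00
Senior counsel: 124.9 × $390 = $48,711.00
Associate: 73.9 × $325 = $24,017.50
Paralegal: 110.3 × $165 = $18,199.50
Subtotal: $150,931.00
Less 10% discount: −$15,093.10
Total: $150,931.00 − $15,093.10 = $135,837.90

$135,837.90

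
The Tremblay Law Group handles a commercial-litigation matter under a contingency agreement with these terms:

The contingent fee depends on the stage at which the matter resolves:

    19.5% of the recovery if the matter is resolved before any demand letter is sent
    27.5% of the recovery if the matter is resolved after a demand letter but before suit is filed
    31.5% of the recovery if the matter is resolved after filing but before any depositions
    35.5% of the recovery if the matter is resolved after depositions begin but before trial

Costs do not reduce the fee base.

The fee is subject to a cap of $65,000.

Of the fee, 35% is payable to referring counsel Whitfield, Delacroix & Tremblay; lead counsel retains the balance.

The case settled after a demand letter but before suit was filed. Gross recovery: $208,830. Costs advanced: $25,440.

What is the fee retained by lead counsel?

Fee base is the gross recovery, $208,830; costs are reimbursed separately.
The matter settled after a demand letter but before suit was filed, so the 27.5% rate applies.
$208,830 × 27.5% = $57,428.25
$57,428.25 is under the $65,000 cap.
Referral share: 35% of $57,428.25 = $20,099.89; lead counsel retains $57,428.25 − $20,099.89 = $37,328.36.

$37,328.36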